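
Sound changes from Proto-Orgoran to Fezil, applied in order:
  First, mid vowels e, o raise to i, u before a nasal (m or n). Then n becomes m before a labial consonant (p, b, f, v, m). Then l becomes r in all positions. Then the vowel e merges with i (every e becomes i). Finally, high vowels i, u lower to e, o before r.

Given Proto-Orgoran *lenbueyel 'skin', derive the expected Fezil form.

rimbuiyer

Fezil: start from *lenbueyel.
  rule 1 (pre-nasal raising): lenbueyel → linbueyel
  rule 2 (nasal place assimilation): linbueyel → limbueyel
  rule 3 (unconditioned shift): limbueyel → rimbueyer
  rule 4 (vowel merger): rimbueyer → rimbuiyir
  rule 5 (pre-rhotic lowering): rimbuiyir → rimbuiyer
  ⇒ Fezil rimbuiyer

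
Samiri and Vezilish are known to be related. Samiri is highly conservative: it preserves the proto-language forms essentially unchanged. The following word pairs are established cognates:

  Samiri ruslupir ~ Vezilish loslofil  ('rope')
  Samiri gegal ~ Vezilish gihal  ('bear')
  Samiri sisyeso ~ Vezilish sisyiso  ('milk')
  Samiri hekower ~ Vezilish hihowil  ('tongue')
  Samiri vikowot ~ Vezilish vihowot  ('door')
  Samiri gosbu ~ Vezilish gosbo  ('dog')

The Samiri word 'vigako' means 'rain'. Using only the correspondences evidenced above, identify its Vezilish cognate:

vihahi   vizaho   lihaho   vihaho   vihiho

gegal ~ gihal — Samiri g corresponds to Vezilish h between vowels (before a back vowel).
hekower ~ hihowil, vikowot ~ vihowot — Samiri k corresponds to Vezilish h between vowels (before a back vowel).
Applying these to Samiri 'vigako':
  vigako → vihako   (g→h between vowels (before a back vowel))
  vihako → vihaho   (k→h between vowels (before a back vowel))
So the Vezilish cognate is 'vihaho'.

vihaho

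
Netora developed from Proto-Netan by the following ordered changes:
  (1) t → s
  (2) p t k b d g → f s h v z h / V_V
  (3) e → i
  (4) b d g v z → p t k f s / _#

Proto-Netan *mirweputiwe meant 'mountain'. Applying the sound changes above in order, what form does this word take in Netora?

mirwifusiwi

Netora: start from *mirweputiwe.
  rule 1 (unconditioned shift): mirweputiwe → mirwepusiwe
  rule 2 (intervocalic lenition): mirwepusiwe → mirwefusiwe
  rule 3 (vowel merger): mirwefusiwe → mirwifusiwi
  rule 4: no change — mirwifusiwi
  ⇒ Netora mirwifusiwi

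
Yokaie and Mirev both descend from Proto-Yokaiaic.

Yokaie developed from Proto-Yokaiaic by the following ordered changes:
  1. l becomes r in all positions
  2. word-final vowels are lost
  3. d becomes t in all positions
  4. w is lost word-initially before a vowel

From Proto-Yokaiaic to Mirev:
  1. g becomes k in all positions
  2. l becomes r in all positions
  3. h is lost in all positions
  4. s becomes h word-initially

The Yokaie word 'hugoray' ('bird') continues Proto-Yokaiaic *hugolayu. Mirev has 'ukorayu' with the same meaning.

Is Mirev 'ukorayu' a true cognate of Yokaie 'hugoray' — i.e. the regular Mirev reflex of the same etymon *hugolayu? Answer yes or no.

Derive the expected Mirev reflex of *hugolayu:
Mirev: start from *hugolayu.
  rule 1 (unconditioned shift): hugolayu → hukolayu
  rule 2 (unconditioned shift): hukolayu → hukorayu
  rule 3 (h-loss): hukorayu → ukorayu
  rule 4: no change — ukorayu
  ⇒ Mirev ukorayu
Mirev 'ukorayu' matches the regular reflex exactly, so the pair is cognate.

yes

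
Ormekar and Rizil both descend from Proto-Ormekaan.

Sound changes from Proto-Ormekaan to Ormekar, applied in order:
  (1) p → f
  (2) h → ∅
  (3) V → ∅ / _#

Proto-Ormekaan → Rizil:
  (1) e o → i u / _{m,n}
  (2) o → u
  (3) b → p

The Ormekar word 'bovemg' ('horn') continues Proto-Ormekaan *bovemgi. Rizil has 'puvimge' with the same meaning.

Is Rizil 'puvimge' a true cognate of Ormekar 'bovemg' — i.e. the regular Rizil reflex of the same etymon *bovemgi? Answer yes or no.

Derive the expected Rizil reflex of *bovemgi:
Rizil: *bovemgi > bovimgi > buvimgi > puvimgi  (by pre-nasal raising, vowel merger, unconditioned shift)
The regular Rizil reflex would be 'puvimgi', but the attested form is 'puvimge'. The correspondence is irregular, so they are not cognates (the Rizil form has a different source).

no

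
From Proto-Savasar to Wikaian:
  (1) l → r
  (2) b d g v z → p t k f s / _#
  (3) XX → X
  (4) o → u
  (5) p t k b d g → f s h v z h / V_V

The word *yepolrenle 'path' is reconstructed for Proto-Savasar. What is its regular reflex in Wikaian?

Wikaian: *yepolrenle
  yepolrenle → yeporrenre   [unconditioned shift]
  yeporrenre (rule 2 does not apply)
  yeporrenre → yeporenre   [degemination]
  yeporenre → yepurenre   [vowel merger]
  yepurenre → yefurenre   [intervocalic lenition]
  giving Wikaian yefurenre.

yefurenre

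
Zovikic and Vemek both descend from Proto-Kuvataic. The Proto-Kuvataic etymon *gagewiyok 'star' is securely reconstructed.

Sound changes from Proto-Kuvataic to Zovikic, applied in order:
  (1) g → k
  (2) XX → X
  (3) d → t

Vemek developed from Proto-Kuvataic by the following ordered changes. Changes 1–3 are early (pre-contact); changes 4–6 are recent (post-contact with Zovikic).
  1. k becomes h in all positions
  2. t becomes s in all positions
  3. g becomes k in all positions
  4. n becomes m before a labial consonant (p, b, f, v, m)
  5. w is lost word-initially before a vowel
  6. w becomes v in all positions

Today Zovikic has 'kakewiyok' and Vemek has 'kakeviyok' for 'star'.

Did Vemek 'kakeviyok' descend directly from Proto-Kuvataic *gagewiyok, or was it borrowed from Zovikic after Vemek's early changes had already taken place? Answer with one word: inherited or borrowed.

If inherited, *gagewiyok would pass through all of Vemek's changes:
Vemek: *gagewiyok
  gagewiyok → gagewiyoh   [unconditioned shift]
  gagewiyoh (rule 2 does not apply)
  gagewiyoh → kakewiyoh   [unconditioned shift]
  kakewiyoh (rule 4 does not apply)
  kakewiyoh (rule 5 does not apply)
  kakewiyoh → kakeviyoh   [unconditioned shift]
  giving Vemek kakeviyoh.
If borrowed from Zovikic 'kakewiyok' after the early changes, it would undergo only the recent ones:
  rule 4 (nasal place assimilation): no change (kakewiyok)
  rule 5 (glide loss): no change (kakewiyok)
  rule 6 (unconditioned shift): kakewiyok → kakeviyok
  ⇒ as a loan: kakeviyok
Vemek 'kakeviyok' matches the loan outcome 'kakeviyok', not the inherited 'kakeviyoh' — it skipped the early Vemek changes, so it was borrowed from Zovikic.

borrowed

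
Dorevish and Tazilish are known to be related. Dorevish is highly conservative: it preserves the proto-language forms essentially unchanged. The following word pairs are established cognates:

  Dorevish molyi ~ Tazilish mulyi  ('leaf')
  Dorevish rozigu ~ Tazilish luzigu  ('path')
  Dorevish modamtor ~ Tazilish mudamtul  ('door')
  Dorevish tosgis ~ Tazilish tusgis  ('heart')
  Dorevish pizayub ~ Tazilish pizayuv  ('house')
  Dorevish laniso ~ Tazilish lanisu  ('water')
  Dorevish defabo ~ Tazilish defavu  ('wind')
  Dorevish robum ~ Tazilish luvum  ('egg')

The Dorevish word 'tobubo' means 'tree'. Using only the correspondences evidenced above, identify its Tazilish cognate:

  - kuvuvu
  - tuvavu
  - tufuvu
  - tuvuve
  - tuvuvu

tuvuvu

robum ~ luvum — Dorevish o corresponds to Tazilish u after a consonant, before a labial obstruent.
robum ~ luvum — Dorevish b corresponds to Tazilish v between vowels (before a back vowel).
defabo ~ defavu — Dorevish b corresponds to Tazilish v between vowels (before a back vowel).
laniso ~ lanisu, defabo ~ defavu — Dorevish o corresponds to Tazilish u word-finally.
Applying these to Dorevish 'tobubo':
  tobubo → tububo   (o→u after a consonant, before a labial obstruent)
  tububo → tuvubo   (b→v between vowels (before a back vowel))
  tuvubo → tuvuvo   (b→v between vowels (before a back vowel))
  tuvuvo → tuvuvu   (o→u word-finally)
So the Tazilish cognate is 'tuvuvu'.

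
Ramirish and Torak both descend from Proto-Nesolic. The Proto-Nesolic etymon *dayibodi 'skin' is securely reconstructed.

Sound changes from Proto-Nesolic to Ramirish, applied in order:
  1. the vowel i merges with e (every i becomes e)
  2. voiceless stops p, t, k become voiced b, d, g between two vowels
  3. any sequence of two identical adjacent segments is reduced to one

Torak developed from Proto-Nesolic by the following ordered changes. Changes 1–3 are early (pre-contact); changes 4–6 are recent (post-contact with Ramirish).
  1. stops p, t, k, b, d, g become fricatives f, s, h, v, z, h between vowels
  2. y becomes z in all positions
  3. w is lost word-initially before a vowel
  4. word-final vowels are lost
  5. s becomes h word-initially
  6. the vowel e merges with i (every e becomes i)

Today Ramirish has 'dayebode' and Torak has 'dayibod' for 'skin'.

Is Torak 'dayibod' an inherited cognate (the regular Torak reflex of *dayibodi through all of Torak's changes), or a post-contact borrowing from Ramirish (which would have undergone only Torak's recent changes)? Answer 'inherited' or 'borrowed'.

If inherited, *dayibodi would pass through all of Torak's changes:
Torak: *dayibodi > dayivozi > dazivozi > dazivoz  (by intervocalic lenition, unconditioned shift, apocope)
If borrowed from Ramirish 'dayebode' after the early changes, it would undergo only the recent ones:
  rule 4 (apocope): dayebode → dayebod
  rule 5 (debuccalisation): no change (dayebod)
  rule 6 (vowel merger): dayebod → dayibod
  ⇒ as a loan: dayibod
Torak 'dayibod' matches the loan outcome 'dayibod', not the inherited 'dazivoz' — it skipped the early Torak changes, so it was borrowed from Ramirish.

borrowed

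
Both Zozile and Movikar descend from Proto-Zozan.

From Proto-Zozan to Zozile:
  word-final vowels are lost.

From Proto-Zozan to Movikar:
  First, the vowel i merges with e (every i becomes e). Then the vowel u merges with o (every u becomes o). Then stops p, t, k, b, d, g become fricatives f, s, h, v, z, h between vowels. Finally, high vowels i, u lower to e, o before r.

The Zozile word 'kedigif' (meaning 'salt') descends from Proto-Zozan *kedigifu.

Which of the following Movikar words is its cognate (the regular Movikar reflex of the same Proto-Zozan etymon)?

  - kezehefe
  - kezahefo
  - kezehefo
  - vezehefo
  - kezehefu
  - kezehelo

kezehefo

Movikar: start from *kedigifu.
  rule 1 (vowel merger): kedigifu → kedegefu
  rule 2 (vowel merger): kedegefu → kedegefo
  rule 3 (intervocalic lenition): kedegefo → kezehefo
  rule 4: no change — kezehefo
  ⇒ Movikar kezehefo
Only 'kezehefo' matches the regular Movikar development of *kedigifu.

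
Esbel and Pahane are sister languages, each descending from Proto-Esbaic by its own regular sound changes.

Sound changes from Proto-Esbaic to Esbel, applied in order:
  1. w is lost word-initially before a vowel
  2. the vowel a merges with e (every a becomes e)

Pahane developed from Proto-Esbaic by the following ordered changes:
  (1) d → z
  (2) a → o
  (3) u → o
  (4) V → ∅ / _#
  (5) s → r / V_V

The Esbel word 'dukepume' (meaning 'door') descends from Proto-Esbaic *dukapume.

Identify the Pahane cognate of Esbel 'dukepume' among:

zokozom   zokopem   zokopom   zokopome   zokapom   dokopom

Pahane: *dukapume > zukapume > zukopume > zokopome > zokopom  (by unconditioned shift, vowel merger, vowel merger, apocope)

zokopom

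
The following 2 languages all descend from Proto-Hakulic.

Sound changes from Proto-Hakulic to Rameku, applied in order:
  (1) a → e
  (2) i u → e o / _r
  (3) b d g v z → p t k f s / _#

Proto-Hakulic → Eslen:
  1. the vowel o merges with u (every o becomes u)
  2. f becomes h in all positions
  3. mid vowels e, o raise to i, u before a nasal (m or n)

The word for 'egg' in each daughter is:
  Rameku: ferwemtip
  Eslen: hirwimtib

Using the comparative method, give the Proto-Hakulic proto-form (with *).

Position 5: Rameku has e, Eslen has i. Taking the neighbouring segments as reconstructed: Rameku e could go back to *a or *e; Eslen i could go back to *e or *i — the one source consistent with every daughter is *e.
Position 1: Rameku has f, Eslen has h. Taking the neighbouring segments as reconstructed: Rameku f can only go back to *f; Eslen h could go back to *f or *h — the one source consistent with every daughter is *f.
Position 9: Rameku has p, Eslen has b. Eslen preserves b here (none of its changes turn any other segment into b), so the proto-segment is *b.
Continuing position by position gives *firwemtib; check it forward:
Rameku: *firwemtib > ferwemtib > ferwemtip  (by pre-rhotic lowering, final devoicing)
Eslen: start from *firwemtib.
  rule 1: no change — firwemtib
  rule 2 (unconditioned shift): firwemtib → hirwemtib
  rule 3 (pre-nasal raising): hirwemtib → hirwimtib
  ⇒ Eslen hirwimtib
*firwemtib is the unique common source.

*firwemtib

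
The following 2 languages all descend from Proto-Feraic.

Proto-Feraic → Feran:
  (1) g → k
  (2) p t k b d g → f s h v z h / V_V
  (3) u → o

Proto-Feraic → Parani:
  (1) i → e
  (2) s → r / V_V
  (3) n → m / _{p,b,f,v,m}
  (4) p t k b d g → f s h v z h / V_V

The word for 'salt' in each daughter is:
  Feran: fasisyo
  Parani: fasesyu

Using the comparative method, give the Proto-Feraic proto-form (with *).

*fatisyu

Position 7: Feran has o, Parani has u. Parani preserves u here (none of its changes turn any other segment into u), so the proto-segment is *u.
Position 4: Feran has i, Parani has e. Feran preserves i here (none of its changes turn any other segment into i), so the proto-segment is *i.
Position 3: Feran has s, Parani has s. Taking the neighbouring segments as reconstructed: Feran s could go back to *t or *s; Parani s can only go back to *t — the one source consistent with every daughter is *t.
Continuing position by position gives *fatisyu; check it forward:
Feran: *fatisyu > fasisyu > fasisyo  (by intervocalic lenition, vowel merger)
Parani: start from *fatisyu.
  rule 1 (vowel merger): fatisyu → fatesyu
  rule 2: no change — fatesyu
  rule 3: no change — fatesyu
  rule 4 (intervocalic lenition): fatesyu → fasesyu
  ⇒ Parani fasesyu
*fatisyu is the unique common source.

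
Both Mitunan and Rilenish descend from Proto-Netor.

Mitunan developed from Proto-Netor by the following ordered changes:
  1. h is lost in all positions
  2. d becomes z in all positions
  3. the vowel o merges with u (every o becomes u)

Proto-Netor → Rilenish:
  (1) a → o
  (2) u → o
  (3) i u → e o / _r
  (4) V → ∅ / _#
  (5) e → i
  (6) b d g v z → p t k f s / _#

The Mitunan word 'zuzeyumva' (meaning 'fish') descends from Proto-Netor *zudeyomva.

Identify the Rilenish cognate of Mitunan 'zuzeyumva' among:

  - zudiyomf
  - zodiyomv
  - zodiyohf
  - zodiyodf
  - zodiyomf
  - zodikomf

Rilenish: *zudeyomva > zudeyomvo > zodeyomvo > zodeyomv > zodiyomv > zodiyomf  (by vowel merger, vowel merger, apocope, vowel merger, final devoicing)

zodiyomf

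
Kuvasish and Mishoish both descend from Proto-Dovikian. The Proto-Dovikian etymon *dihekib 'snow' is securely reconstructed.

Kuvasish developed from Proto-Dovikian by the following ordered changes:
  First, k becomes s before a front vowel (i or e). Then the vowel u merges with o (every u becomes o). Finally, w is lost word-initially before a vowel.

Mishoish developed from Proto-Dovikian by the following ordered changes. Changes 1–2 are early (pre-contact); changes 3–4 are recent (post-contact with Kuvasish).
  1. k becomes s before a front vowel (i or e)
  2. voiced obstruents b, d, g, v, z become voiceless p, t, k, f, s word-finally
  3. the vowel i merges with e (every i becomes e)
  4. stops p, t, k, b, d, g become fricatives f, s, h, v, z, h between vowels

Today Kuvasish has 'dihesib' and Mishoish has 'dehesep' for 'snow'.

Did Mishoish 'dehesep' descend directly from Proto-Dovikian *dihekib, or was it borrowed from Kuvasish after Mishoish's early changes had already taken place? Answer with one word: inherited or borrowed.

If inherited, *dihekib would pass through all of Mishoish's changes:
Mishoish: *dihekib
  dihekib → dihesib   [palatalisation]
  dihesib → dihesip   [final devoicing]
  dihesip → dehesep   [vowel merger]
  dehesep (rule 4 does not apply)
  giving Mishoish dehesep.
If borrowed from Kuvasish 'dihesib' after the early changes, it would undergo only the recent ones:
  rule 3 (vowel merger): dihesib → deheseb
  rule 4 (intervocalic lenition): no change (deheseb)
  ⇒ as a loan: deheseb
Mishoish 'dehesep' matches the inherited outcome exactly, so it is an inherited cognate, not a loan.

inherited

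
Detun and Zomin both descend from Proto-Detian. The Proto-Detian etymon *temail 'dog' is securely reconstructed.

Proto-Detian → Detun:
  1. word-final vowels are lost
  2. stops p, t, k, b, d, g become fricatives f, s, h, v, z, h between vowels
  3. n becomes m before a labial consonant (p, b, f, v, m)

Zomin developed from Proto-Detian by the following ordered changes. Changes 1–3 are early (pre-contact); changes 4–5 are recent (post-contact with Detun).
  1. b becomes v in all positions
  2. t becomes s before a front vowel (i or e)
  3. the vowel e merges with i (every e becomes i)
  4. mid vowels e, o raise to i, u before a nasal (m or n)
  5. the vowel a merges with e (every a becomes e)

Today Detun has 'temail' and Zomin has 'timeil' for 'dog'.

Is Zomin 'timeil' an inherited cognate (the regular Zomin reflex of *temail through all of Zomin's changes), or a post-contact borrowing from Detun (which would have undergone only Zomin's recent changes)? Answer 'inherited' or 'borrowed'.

borrowed

If inherited, *temail would pass through all of Zomin's changes:
Zomin: start from *temail.
  rule 1: no change — temail
  rule 2 (palatalisation): temail → semail
  rule 3 (vowel merger): semail → simail
  rule 4: no change — simail
  rule 5 (vowel merger): simail → simeil
  ⇒ Zomin simeil
If borrowed from Detun 'temail' after the early changes, it would undergo only the recent ones:
  rule 4 (pre-nasal raising): temail → timail
  rule 5 (vowel merger): timail → timeil
  ⇒ as a loan: timeil
Zomin 'timeil' matches the loan outcome 'timeil', not the inherited 'simeil' — it skipped the early Zomin changes, so it was borrowed from Detun.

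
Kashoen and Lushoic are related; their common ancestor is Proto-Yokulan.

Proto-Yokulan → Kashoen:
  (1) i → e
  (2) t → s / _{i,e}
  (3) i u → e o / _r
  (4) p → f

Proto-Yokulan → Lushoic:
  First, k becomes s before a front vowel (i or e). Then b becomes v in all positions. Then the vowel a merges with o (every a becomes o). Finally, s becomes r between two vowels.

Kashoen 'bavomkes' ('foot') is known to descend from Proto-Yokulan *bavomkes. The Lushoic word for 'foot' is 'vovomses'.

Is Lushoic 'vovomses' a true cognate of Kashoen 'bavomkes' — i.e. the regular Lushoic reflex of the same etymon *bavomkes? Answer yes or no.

yes

Derive the expected Lushoic reflex of *bavomkes:
Lushoic: *bavomkes > bavomses > vavomses > vovomses  (by palatalisation, unconditioned shift, vowel merger)
Lushoic 'vovomses' matches the regular reflex exactly, so the pair is cognate.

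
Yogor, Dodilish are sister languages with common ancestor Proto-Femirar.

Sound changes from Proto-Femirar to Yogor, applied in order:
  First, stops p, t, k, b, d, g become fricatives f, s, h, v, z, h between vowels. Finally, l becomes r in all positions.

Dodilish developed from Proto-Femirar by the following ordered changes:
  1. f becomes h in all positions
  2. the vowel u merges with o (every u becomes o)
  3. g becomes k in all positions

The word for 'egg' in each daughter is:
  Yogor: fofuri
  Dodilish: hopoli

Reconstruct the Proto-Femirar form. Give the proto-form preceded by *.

Position 1: Yogor has f, Dodilish has h. Taking the neighbouring segments as reconstructed: Yogor f can only go back to *f; Dodilish h could go back to *f or *h — the one source consistent with every daughter is *f.
Position 5: Yogor has r, Dodilish has l. Dodilish preserves l here (none of its changes turn any other segment into l), so the proto-segment is *l.
This points to *fopuli. Verify forward in each daughter:
Yogor: *fopuli > fofuli > fofuri  (by intervocalic lenition, unconditioned shift)
Dodilish: *fopuli
  fopuli → hopuli   [unconditioned shift]
  hopuli → hopoli   [vowel merger]
  hopoli (rule 3 does not apply)
  giving Dodilish hopoli.
Only *fopuli yields all of Yogor fofuri, Dodilish hopoli.

*fopuli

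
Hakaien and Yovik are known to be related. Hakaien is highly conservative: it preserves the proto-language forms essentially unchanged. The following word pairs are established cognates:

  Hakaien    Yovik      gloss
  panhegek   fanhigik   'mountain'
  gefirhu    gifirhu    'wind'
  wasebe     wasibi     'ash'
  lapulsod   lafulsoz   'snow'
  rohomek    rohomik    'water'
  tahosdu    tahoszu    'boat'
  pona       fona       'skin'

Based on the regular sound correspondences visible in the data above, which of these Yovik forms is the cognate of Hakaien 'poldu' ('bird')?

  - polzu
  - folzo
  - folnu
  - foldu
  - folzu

folzu

pona ~ fona — Hakaien p corresponds to Yovik f word-initially before a back vowel.
tahosdu ~ tahoszu — Hakaien d corresponds to Yovik z after a consonant, before a back vowel.
Applying these to Hakaien 'poldu':
  poldu → foldu   (p→f word-initially before a back vowel)
  foldu → folzu   (d→z after a consonant, before a back vowel)
So the Yovik cognate is 'folzu'.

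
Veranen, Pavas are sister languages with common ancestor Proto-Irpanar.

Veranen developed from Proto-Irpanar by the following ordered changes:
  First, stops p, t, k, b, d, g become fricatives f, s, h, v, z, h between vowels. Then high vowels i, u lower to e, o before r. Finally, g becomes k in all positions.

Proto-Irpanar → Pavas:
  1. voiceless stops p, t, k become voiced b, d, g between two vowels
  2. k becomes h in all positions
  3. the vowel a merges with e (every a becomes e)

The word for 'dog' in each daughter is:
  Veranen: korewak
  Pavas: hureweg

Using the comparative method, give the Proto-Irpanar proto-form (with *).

Position 7: Veranen has k, Pavas has g. Taking the neighbouring segments as reconstructed: Veranen k could go back to *k or *g; Pavas g can only go back to *g — the one source consistent with every daughter is *g.
Position 6: Veranen has a, Pavas has e. Veranen preserves a here (none of its changes turn any other segment into a), so the proto-segment is *a.
This points to *kurewag. Verify forward in each daughter:
Veranen: *kurewag
  kurewag (rule 1 does not apply)
  kurewag → korewag   [pre-rhotic lowering]
  korewag → korewak   [unconditioned shift]
  giving Veranen korewak.
Pavas: start from *kurewag.
  rule 1: no change — kurewag
  rule 2 (unconditioned shift): kurewag → hurewag
  rule 3 (vowel merger): hurewag → hureweg
  ⇒ Pavas hureweg
No other proto-form is consistent with every reflex, so the reconstruction is *kurewag.

*kurewag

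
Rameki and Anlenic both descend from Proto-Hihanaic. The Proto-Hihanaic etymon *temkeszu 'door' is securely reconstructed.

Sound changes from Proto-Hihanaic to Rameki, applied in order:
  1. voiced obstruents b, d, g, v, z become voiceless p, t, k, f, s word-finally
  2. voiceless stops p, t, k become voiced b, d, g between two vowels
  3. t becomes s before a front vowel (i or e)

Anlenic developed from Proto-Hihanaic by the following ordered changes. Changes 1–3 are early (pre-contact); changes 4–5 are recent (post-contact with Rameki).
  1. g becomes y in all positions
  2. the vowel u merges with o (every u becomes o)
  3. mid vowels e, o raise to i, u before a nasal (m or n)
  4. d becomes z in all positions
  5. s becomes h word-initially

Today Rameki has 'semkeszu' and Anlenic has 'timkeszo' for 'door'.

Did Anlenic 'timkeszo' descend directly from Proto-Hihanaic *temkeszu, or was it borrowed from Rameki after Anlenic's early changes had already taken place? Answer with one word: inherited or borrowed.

inherited

If inherited, *temkeszu would pass through all of Anlenic's changes:
Anlenic: *temkeszu > temkeszo > timkeszo  (by vowel merger, pre-nasal raising)
If borrowed from Rameki 'semkeszu' after the early changes, it would undergo only the recent ones:
  rule 4 (unconditioned shift): no change (semkeszu)
  rule 5 (debuccalisation): semkeszu → hemkeszu
  ⇒ as a loan: hemkeszu
Anlenic 'timkeszo' matches the inherited outcome exactly, so it is an inherited cognate, not a loan.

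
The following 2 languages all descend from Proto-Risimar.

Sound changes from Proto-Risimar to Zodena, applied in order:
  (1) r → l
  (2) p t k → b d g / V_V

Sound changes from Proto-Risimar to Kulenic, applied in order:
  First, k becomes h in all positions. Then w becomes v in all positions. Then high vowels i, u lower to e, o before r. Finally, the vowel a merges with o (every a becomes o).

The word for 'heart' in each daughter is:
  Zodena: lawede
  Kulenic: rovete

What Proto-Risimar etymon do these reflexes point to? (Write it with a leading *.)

*rawete

Position 1: Zodena has l, Kulenic has r. Kulenic preserves r here (none of its changes turn any other segment into r), so the proto-segment is *r.
Position 5: Zodena has d, Kulenic has t. Kulenic preserves t here (none of its changes turn any other segment into t), so the proto-segment is *t.
Position 3: Zodena has w, Kulenic has v. Zodena preserves w here (none of its changes turn any other segment into w), so the proto-segment is *w.
Continuing position by position gives *rawete; check it forward:
Zodena: *rawete > lawete > lawede  (by unconditioned shift, intervocalic voicing)
Kulenic: *rawete > ravete > rovete  (by unconditioned shift, vowel merger)
*rawete is the unique common source.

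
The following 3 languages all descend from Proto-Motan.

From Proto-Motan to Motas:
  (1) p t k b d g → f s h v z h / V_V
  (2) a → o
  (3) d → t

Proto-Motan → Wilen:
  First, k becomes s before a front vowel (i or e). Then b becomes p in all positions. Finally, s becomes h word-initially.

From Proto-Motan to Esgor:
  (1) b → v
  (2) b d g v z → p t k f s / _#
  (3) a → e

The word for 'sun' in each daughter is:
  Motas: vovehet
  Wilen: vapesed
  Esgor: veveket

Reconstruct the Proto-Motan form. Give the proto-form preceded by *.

*vabeked

Position 5: Motas has h, Wilen has s, Esgor has k. Taking the neighbouring segments as reconstructed: Motas h could go back to *k or *g or *h; Wilen s could go back to *k or *s; Esgor k can only go back to *k — the one source consistent with every daughter is *k.
Position 3: Motas has v, Wilen has p, Esgor has v. Taking the neighbouring segments as reconstructed: Motas v could go back to *b or *v; Wilen p could go back to *p or *b; Esgor v could go back to *b or *v — the one source consistent with every daughter is *b.
Position 7: Motas has t, Wilen has d, Esgor has t. Wilen preserves d here (none of its changes turn any other segment into d), so the proto-segment is *d.
Continuing position by position gives *vabeked; check it forward:
Motas: *vabeked
  vabeked → vavehed   [intervocalic lenition]
  vavehed → vovehed   [vowel merger]
  vovehed → vovehet   [unconditioned shift]
  giving Motas vovehet.
Wilen: *vabeked
  vabeked → vabesed   [palatalisation]
  vabesed → vapesed   [unconditioned shift]
  vapesed (rule 3 does not apply)
  giving Wilen vapesed.
Esgor: *vabeked
  vabeked → vaveked   [unconditioned shift]
  vaveked → vaveket   [final devoicing]
  vaveket → veveket   [vowel merger]
  giving Esgor veveket.
No other proto-form is consistent with every reflex, so the reconstruction is *vabeked.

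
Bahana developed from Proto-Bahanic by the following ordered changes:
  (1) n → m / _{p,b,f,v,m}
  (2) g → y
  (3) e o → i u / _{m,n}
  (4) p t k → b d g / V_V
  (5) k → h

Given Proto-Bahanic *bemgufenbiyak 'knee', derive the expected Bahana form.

Bahana: *bemgufenbiyak
  bemgufenbiyak → bemgufembiyak   [nasal place assimilation]
  bemgufembiyak → bemyufembiyak   [unconditioned shift]
  bemyufembiyak → bimyufimbiyak   [pre-nasal raising]
  bimyufimbiyak (rule 4 does not apply)
  bimyufimbiyak → bimyufimbiyah   [unconditioned shift]
  giving Bahana bimyufimbiyah.

bimyufimbiyah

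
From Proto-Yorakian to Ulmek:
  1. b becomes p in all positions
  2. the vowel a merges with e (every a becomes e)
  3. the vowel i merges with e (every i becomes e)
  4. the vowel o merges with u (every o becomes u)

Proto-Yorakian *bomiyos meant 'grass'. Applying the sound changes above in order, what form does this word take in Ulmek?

Ulmek: *bomiyos > pomiyos > pomeyos > pumeyus  (by unconditioned shift, vowel merger, vowel merger)

pumeyus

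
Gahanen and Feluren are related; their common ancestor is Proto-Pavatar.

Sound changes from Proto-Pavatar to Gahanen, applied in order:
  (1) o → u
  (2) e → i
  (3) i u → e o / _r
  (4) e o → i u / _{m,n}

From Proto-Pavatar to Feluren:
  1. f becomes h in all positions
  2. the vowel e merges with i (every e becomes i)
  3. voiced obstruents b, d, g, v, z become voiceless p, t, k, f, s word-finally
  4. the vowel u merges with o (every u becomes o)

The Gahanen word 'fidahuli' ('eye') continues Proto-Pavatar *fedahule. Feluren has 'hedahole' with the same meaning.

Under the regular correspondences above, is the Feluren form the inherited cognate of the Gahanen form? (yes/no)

no

Derive the expected Feluren reflex of *fedahule:
Feluren: *fedahule > hedahule > hidahuli > hidaholi  (by unconditioned shift, vowel merger, vowel merger)
The regular Feluren reflex would be 'hidaholi', but the attested form is 'hedahole'. The correspondence is irregular, so they are not cognates (the Feluren form has a different source).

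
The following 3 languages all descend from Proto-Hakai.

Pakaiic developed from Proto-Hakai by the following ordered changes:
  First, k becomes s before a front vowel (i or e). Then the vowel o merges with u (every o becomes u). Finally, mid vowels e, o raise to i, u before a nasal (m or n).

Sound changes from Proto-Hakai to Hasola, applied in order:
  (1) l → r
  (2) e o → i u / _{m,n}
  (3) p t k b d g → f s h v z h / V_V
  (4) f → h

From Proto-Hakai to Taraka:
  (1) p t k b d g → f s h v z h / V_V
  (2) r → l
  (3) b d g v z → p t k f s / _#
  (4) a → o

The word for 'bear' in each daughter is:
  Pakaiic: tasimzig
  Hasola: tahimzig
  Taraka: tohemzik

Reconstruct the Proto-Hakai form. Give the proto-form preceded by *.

Position 4: Pakaiic has i, Hasola has i, Taraka has e. Taraka preserves e here (none of its changes turn any other segment into e), so the proto-segment is *e.
Position 3: Pakaiic has s, Hasola has h, Taraka has h. Taking the neighbouring segments as reconstructed: Pakaiic s could go back to *k or *s; Hasola h could go back to *p or *k or *g or *f or *h; Taraka h could go back to *k or *g or *h — the one source consistent with every daughter is *k.
This points to *takemzig. Verify forward in each daughter:
Pakaiic: *takemzig
  takemzig → tasemzig   [palatalisation]
  tasemzig (rule 2 does not apply)
  tasemzig → tasimzig   [pre-nasal raising]
  giving Pakaiic tasimzig.
Hasola: start from *takemzig.
  rule 1: no change — takemzig
  rule 2 (pre-nasal raising): takemzig → takimzig
  rule 3 (intervocalic lenition): takimzig → tahimzig
  rule 4: no change — tahimzig
  ⇒ Hasola tahimzig
Taraka: *takemzig > tahemzig > tahemzik > tohemzik  (by intervocalic lenition, final devoicing, vowel merger)
*takemzig is the unique common source.

*takemzig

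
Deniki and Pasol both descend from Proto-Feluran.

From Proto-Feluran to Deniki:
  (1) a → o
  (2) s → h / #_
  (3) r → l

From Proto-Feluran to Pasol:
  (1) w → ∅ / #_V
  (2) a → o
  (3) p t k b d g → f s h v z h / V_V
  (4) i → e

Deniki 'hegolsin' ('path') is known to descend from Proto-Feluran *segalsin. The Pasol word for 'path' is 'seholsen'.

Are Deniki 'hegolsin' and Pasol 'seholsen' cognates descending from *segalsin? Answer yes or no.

yes

Derive the expected Pasol reflex of *segalsin:
Pasol: *segalsin
  segalsin (rule 1 does not apply)
  segalsin → segolsin   [vowel merger]
  segolsin → seholsin   [intervocalic lenition]
  seholsin → seholsen   [vowel merger]
  giving Pasol seholsen.
Pasol 'seholsen' matches the regular reflex exactly, so the pair is cognate.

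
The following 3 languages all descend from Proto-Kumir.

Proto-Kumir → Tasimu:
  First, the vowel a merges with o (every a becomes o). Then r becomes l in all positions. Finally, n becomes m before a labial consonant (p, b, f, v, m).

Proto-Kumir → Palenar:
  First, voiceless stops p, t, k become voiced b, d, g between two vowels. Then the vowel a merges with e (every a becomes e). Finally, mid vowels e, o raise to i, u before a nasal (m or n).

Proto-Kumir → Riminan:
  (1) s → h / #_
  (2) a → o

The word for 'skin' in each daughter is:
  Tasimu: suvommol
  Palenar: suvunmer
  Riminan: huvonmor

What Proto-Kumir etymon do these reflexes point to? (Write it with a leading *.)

*suvonmar

Position 1: Tasimu has s, Palenar has s, Riminan has h. Tasimu preserves s here (none of its changes turn any other segment into s), so the proto-segment is *s.
Position 4: Tasimu has o, Palenar has u, Riminan has o. Taking the neighbouring segments as reconstructed: Tasimu o could go back to *a or *o; Palenar u could go back to *o or *u; Riminan o could go back to *a or *o — the one source consistent with every daughter is *o.
Verify the candidate proto-form against each daughter:
Tasimu: start from *suvonmar.
  rule 1 (vowel merger): suvonmar → suvonmor
  rule 2 (unconditioned shift): suvonmor → suvonmol
  rule 3 (nasal place assimilation): suvonmol → suvommol
  ⇒ Tasimu suvommol
Palenar: *suvonmar
  suvonmar (rule 1 does not apply)
  suvonmar → suvonmer   [vowel merger]
  suvonmer → suvunmer   [pre-nasal raising]
  giving Palenar suvunmer.
Riminan: *suvonmar
  suvonmar → huvonmar   [debuccalisation]
  huvonmar → huvonmor   [vowel merger]
  giving Riminan huvonmor.
Only *suvonmar yields all of Tasimu suvommol, Palenar suvunmer, Riminan huvonmor.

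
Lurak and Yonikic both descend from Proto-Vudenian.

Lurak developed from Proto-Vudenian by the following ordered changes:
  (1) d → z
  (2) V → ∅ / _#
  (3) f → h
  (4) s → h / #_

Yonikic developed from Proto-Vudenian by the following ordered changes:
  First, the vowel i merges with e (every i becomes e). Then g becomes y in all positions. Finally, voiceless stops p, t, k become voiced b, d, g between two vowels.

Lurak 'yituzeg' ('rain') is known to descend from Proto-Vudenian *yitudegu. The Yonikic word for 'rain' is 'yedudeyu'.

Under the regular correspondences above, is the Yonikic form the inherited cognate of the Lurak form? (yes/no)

yes

Derive the expected Yonikic reflex of *yitudegu:
Yonikic: *yitudegu
  yitudegu → yetudegu   [vowel merger]
  yetudegu → yetudeyu   [unconditioned shift]
  yetudeyu → yedudeyu   [intervocalic voicing]
  giving Yonikic yedudeyu.
Yonikic 'yedudeyu' matches the regular reflex exactly, so the pair is cognate.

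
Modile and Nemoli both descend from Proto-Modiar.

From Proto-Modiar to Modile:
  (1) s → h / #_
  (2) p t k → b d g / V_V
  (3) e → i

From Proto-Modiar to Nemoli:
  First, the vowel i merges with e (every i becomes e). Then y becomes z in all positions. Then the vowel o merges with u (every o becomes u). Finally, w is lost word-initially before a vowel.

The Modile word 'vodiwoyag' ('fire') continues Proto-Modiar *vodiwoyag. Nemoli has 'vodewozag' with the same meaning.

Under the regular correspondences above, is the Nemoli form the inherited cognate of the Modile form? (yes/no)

no

Derive the expected Nemoli reflex of *vodiwoyag:
Nemoli: start from *vodiwoyag.
  rule 1 (vowel merger): vodiwoyag → vodewoyag
  rule 2 (unconditioned shift): vodewoyag → vodewozag
  rule 3 (vowel merger): vodewozag → vudewuzag
  rule 4: no change — vudewuzag
  ⇒ Nemoli vudewuzag
The regular Nemoli reflex would be 'vudewuzag', but the attested form is 'vodewozag'. The correspondence is irregular, so they are not cognates (the Nemoli form has a different source).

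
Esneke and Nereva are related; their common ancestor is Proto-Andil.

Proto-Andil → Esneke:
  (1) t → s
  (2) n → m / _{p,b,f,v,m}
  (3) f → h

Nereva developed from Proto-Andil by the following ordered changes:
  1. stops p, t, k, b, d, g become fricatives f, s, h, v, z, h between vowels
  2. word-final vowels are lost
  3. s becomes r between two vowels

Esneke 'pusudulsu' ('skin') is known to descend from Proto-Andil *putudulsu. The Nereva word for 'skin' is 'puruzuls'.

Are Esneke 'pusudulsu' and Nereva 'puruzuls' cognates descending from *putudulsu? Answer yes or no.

Derive the expected Nereva reflex of *putudulsu:
Nereva: *putudulsu > pusuzulsu > pusuzuls > puruzuls  (by intervocalic lenition, apocope, rhotacism)
Nereva 'puruzuls' matches the regular reflex exactly, so the pair is cognate.

yes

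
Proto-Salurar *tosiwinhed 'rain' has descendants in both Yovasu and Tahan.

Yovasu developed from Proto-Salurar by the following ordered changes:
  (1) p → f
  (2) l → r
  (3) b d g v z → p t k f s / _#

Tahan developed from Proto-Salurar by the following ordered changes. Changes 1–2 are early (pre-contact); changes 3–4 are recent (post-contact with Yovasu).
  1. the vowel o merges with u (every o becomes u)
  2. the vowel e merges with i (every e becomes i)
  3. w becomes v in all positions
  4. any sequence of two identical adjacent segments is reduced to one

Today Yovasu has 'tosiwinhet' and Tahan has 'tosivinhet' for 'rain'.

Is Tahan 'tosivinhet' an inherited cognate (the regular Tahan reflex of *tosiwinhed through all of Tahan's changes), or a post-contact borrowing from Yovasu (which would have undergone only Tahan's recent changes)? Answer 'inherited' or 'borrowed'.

If inherited, *tosiwinhed would pass through all of Tahan's changes:
Tahan: start from *tosiwinhed.
  rule 1 (vowel merger): tosiwinhed → tusiwinhed
  rule 2 (vowel merger): tusiwinhed → tusiwinhid
  rule 3 (unconditioned shift): tusiwinhid → tusivinhid
  rule 4: no change — tusivinhid
  ⇒ Tahan tusivinhid
If borrowed from Yovasu 'tosiwinhet' after the early changes, it would undergo only the recent ones:
  rule 3 (unconditioned shift): tosiwinhet → tosivinhet
  rule 4 (degemination): no change (tosivinhet)
  ⇒ as a loan: tosivinhet
Tahan 'tosivinhet' matches the loan outcome 'tosivinhet', not the inherited 'tusivinhid' — it skipped the early Tahan changes, so it was borrowed from Yovasu.

borrowed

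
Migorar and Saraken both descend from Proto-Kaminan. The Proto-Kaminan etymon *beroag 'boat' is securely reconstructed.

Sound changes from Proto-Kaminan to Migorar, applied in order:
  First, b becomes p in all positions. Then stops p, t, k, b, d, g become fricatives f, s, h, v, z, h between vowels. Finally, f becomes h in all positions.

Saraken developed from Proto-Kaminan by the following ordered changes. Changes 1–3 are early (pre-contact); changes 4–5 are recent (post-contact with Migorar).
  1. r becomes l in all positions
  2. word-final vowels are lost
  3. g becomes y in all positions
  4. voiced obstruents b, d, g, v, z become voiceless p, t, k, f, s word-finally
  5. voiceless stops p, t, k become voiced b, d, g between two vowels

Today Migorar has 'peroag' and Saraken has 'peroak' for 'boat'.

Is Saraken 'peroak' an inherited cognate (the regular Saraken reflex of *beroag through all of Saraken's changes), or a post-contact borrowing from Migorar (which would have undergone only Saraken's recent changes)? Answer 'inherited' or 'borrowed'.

If inherited, *beroag would pass through all of Saraken's changes:
Saraken: *beroag
  beroag → beloag   [unconditioned shift]
  beloag (rule 2 does not apply)
  beloag → beloay   [unconditioned shift]
  beloay (rule 4 does not apply)
  beloay (rule 5 does not apply)
  giving Saraken beloay.
If borrowed from Migorar 'peroag' after the early changes, it would undergo only the recent ones:
  rule 4 (final devoicing): peroag → peroak
  rule 5 (intervocalic voicing): no change (peroak)
  ⇒ as a loan: peroak
Saraken 'peroak' matches the loan outcome 'peroak', not the inherited 'beloay' — it skipped the early Saraken changes, so it was borrowed from Migorar.

borrowed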